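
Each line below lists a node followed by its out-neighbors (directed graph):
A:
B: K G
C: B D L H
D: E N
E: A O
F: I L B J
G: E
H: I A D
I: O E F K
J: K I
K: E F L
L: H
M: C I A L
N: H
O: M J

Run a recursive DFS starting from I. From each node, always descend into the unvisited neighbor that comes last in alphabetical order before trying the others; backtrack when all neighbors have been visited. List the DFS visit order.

Visit I
I → O
O → M
M → L
L → H
H → D
D → N
D → E
E → A
M → C
C → B
B → K
K → F
F → J
B → G

I, O, M, L, H, D, N, E, A, C, B, K, F, J, G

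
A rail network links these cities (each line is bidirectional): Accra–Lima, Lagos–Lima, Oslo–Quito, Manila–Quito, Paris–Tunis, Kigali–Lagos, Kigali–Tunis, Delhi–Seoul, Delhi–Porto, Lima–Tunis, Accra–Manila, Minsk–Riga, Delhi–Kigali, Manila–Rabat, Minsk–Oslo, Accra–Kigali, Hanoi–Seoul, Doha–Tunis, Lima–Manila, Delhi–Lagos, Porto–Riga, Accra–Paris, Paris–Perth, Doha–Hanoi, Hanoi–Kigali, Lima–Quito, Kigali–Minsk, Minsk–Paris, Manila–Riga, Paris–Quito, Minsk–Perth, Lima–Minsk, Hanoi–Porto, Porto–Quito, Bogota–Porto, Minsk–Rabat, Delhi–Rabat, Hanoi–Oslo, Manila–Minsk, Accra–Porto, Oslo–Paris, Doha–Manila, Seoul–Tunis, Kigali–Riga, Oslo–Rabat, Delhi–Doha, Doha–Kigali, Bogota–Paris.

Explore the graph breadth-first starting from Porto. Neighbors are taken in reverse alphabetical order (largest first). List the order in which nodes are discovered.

Porto -> Riga -> Quito -> Hanoi -> Delhi -> Bogota -> Accra -> Minsk -> Manila -> Kigali -> Paris -> Oslo -> Lima -> Seoul -> Doha -> Rabat -> Lagos -> Perth -> Tunis

Visit Porto; enqueue Riga, Quito, Hanoi, Delhi, Bogota, Accra → queue [Riga, Quito, Hanoi, Delhi, Bogota, Accra]
Visit Riga; enqueue Minsk, Manila, Kigali → queue [Quito, Hanoi, Delhi, Bogota, Accra, Minsk, Manila, Kigali]
Visit Quito; enqueue Paris, Oslo, Lima → queue [Hanoi, Delhi, Bogota, Accra, Minsk, Manila, Kigali, Paris, Oslo, Lima]
Visit Hanoi; enqueue Seoul, Doha → queue [Delhi, Bogota, Accra, Minsk, Manila, Kigali, Paris, Oslo, Lima, Seoul, Doha]
Visit Delhi; enqueue Rabat, Lagos → queue [Bogota, Accra, Minsk, Manila, Kigali, Paris, Oslo, Lima, Seoul, Doha, Rabat, Lagos]
Visit Bogota → queue [Accra, Minsk, Manila, Kigali, Paris, Oslo, Lima, Seoul, Doha, Rabat, Lagos]
Visit Accra → queue [Minsk, Manila, Kigali, Paris, Oslo, Lima, Seoul, Doha, Rabat, Lagos]
Visit Minsk; enqueue Perth → queue [Manila, Kigali, Paris, Oslo, Lima, Seoul, Doha, Rabat, Lagos, Perth]
Visit Manila → queue [Kigali, Paris, Oslo, Lima, Seoul, Doha, Rabat, Lagos, Perth]
Visit Kigali; enqueue Tunis → queue [Paris, Oslo, Lima, Seoul, Doha, Rabat, Lagos, Perth, Tunis]
Visit Paris → queue [Oslo, Lima, Seoul, Doha, Rabat, Lagos, Perth, Tunis]
Visit Oslo → queue [Lima, Seoul, Doha, Rabat, Lagos, Perth, Tunis]
Visit Lima → queue [Seoul, Doha, Rabat, Lagos, Perth, Tunis]
Visit Seoul → queue [Doha, Rabat, Lagos, Perth, Tunis]
Visit Doha → queue [Rabat, Lagos, Perth, Tunis]
Visit Rabat → queue [Lagos, Perth, Tunis]
Visit Lagos → queue [Perth, Tunis]
Visit Perth → queue [Tunis]
Visit Tunis → queue []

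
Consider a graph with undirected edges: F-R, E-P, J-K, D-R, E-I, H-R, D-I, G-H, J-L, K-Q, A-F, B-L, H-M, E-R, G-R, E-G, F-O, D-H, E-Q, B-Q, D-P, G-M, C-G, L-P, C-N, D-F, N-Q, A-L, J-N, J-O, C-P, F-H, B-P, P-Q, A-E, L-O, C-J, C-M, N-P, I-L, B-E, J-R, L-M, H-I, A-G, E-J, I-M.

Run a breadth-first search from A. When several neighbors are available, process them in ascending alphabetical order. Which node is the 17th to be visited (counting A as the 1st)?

K

Visit A; enqueue E, F, G, L → queue [E, F, G, L]
Visit E; enqueue B, I, J, P, Q, R → queue [F, G, L, B, I, J, P, Q, R]
Visit F; enqueue D, H, O → queue [G, L, B, I, J, P, Q, R, D, H, O]
Visit G; enqueue C, M → queue [L, B, I, J, P, Q, R, D, H, O, C, M]
Visit L → queue [B, I, J, P, Q, R, D, H, O, C, M]
Visit B → queue [I, J, P, Q, R, D, H, O, C, M]
Visit I → queue [J, P, Q, R, D, H, O, C, M]
Visit J; enqueue K, N → queue [P, Q, R, D, H, O, C, M, K, N]
Visit P → queue [Q, R, D, H, O, C, M, K, N]
Visit Q → queue [R, D, H, O, C, M, K, N]
Visit R → queue [D, H, O, C, M, K, N]
Visit D → queue [H, O, C, M, K, N]
Visit H → queue [O, C, M, K, N]
Visit O → queue [C, M, K, N]
Visit C → queue [M, K, N]
Visit M → queue [K, N]
Visit K → queue [N]
Visit N → queue []

Visit order: A, E, F, G, L, B, I, J, P, Q, R, D, H, O, C, M, K, N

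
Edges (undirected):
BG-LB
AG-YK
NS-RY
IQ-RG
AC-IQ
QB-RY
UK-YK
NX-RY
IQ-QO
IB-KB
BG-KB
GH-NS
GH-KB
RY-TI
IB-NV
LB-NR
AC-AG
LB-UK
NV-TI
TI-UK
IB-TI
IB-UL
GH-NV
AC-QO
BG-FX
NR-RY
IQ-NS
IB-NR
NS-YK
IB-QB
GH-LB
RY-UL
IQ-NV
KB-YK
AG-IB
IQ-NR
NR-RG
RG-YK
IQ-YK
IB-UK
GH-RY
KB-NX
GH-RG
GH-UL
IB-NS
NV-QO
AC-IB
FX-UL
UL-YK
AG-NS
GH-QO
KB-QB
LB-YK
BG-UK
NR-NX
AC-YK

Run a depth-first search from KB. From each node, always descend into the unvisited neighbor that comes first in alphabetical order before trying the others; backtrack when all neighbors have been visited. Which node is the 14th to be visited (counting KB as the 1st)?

QO

Visit KB
KB → BG
BG → FX
FX → UL
UL → GH
GH → LB
LB → NR
NR → IB
IB → AC
AC → AG
AG → NS
NS → IQ
IQ → NV
NV → QO
NV → TI
TI → RY
RY → NX
RY → QB
TI → UK
UK → YK
YK → RG

Visit order: KB, BG, FX, UL, GH, LB, NR, IB, AC, AG, NS, IQ, NV, QO, TI, RY, NX, QB, UK, YK, RG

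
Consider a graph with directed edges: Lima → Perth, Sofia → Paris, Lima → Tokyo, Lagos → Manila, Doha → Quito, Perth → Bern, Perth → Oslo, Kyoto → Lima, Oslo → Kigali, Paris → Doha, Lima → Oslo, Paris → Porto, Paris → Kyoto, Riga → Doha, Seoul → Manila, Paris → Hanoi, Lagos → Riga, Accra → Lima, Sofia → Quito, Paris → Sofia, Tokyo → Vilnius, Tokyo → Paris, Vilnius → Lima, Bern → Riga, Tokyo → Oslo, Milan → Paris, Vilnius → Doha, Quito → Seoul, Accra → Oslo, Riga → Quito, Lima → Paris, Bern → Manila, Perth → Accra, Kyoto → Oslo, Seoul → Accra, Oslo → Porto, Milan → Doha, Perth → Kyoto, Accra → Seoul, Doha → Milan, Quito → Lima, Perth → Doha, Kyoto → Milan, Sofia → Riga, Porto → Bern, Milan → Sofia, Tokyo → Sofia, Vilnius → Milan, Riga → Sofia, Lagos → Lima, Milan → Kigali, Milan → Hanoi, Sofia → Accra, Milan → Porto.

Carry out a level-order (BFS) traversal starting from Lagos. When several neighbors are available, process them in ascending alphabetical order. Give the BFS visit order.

Visit Lagos; enqueue Lima, Manila, Riga → queue [Lima, Manila, Riga]
Visit Lima; enqueue Oslo, Paris, Perth, Tokyo → queue [Manila, Riga, Oslo, Paris, Perth, Tokyo]
Visit Manila → queue [Riga, Oslo, Paris, Perth, Tokyo]
Visit Riga; enqueue Doha, Quito, Sofia → queue [Oslo, Paris, Perth, Tokyo, Doha, Quito, Sofia]
Visit Oslo; enqueue Kigali, Porto → queue [Paris, Perth, Tokyo, Doha, Quito, Sofia, Kigali, Porto]
Visit Paris; enqueue Hanoi, Kyoto → queue [Perth, Tokyo, Doha, Quito, Sofia, Kigali, Porto, Hanoi, Kyoto]
Visit Perth; enqueue Accra, Bern → queue [Tokyo, Doha, Quito, Sofia, Kigali, Porto, Hanoi, Kyoto, Accra, Bern]
Visit Tokyo; enqueue Vilnius → queue [Doha, Quito, Sofia, Kigali, Porto, Hanoi, Kyoto, Accra, Bern, Vilnius]
Visit Doha; enqueue Milan → queue [Quito, Sofia, Kigali, Porto, Hanoi, Kyoto, Accra, Bern, Vilnius, Milan]
Visit Quito; enqueue Seoul → queue [Sofia, Kigali, Porto, Hanoi, Kyoto, Accra, Bern, Vilnius, Milan, Seoul]
Visit Sofia → queue [Kigali, Porto, Hanoi, Kyoto, Accra, Bern, Vilnius, Milan, Seoul]
Visit Kigali → queue [Porto, Hanoi, Kyoto, Accra, Bern, Vilnius, Milan, Seoul]
Visit Porto → queue [Hanoi, Kyoto, Accra, Bern, Vilnius, Milan, Seoul]
Visit Hanoi → queue [Kyoto, Accra, Bern, Vilnius, Milan, Seoul]
Visit Kyoto → queue [Accra, Bern, Vilnius, Milan, Seoul]
Visit Accra → queue [Bern, Vilnius, Milan, Seoul]
Visit Bern → queue [Vilnius, Milan, Seoul]
Visit Vilnius → queue [Milan, Seoul]
Visit Milan → queue [Seoul]
Visit Seoul → queue []

Lagos, Lima, Manila, Riga, Oslo, Paris, Perth, Tokyo, Doha, Quito, Sofia, Kigali, Porto, Hanoi, Kyoto, Accra, Bern, Vilnius, Milan, Seoul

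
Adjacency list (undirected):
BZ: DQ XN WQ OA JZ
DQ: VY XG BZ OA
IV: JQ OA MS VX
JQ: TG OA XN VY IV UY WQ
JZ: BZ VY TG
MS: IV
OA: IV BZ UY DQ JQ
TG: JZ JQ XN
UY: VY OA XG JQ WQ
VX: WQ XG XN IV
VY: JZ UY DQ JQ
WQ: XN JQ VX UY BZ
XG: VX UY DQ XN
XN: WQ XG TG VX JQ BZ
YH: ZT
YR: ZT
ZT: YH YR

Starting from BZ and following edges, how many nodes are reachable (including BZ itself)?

14

BFS from BZ visits: BZ, DQ, XN, WQ, OA, JZ, VY, XG, TG, VX, JQ, UY, IV, MS
Reachable nodes: 14 of 17 total.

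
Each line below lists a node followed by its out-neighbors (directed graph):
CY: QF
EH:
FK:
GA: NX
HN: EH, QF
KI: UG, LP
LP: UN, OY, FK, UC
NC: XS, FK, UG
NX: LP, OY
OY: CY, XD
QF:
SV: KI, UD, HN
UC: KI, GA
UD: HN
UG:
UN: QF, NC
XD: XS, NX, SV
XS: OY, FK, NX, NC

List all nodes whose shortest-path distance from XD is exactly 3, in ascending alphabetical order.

CY, EH, QF, UC, UG, UN

Level 0: XD
Level 1: NX, SV, XS
Level 2: FK, HN, KI, LP, NC, OY, UD
Level 3: CY, EH, QF, UC, UG, UN
Level 4: GA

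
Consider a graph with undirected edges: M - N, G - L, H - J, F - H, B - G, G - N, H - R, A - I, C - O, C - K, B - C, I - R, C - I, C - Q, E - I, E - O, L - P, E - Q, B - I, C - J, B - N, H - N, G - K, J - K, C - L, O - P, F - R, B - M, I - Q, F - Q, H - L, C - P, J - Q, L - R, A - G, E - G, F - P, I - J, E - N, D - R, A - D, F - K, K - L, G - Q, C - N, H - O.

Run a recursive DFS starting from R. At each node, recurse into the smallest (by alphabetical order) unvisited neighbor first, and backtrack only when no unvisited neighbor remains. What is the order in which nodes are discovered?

Visit R
R → D
D → A
A → G
G → B
B → C
C → I
I → E
E → N
N → H
H → F
F → K
K → J
J → Q
K → L
L → P
P → O
N → M

R → D → A → G → B → C → I → E → N → H → F → K → J → Q → L → P → O → M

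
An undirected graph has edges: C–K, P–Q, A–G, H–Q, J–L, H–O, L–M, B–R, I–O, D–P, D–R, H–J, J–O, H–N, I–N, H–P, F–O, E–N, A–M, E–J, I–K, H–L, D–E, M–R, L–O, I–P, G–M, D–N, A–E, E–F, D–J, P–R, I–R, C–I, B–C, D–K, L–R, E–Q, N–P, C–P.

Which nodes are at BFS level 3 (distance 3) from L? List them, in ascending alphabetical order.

C, K

Level 0: L
Level 1: H, J, M, O, R
Level 2: A, B, D, E, F, G, I, N, P, Q
Level 3: C, K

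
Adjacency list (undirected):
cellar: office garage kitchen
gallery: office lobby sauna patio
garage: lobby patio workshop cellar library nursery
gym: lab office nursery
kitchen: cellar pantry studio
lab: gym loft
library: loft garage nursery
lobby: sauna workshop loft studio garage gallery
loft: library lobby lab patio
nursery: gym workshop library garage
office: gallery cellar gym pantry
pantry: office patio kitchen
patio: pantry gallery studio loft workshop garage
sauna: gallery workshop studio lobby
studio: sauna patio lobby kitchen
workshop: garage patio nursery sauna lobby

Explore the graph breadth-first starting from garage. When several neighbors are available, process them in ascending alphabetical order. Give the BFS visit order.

garage → cellar → library → lobby → nursery → patio → workshop → kitchen → office → loft → gallery → sauna → studio → gym → pantry → lab

Visit garage; enqueue cellar, library, lobby, nursery, patio, workshop → queue [cellar, library, lobby, nursery, patio, workshop]
Visit cellar; enqueue kitchen, office → queue [library, lobby, nursery, patio, workshop, kitchen, office]
Visit library; enqueue loft → queue [lobby, nursery, patio, workshop, kitchen, office, loft]
Visit lobby; enqueue gallery, sauna, studio → queue [nursery, patio, workshop, kitchen, office, loft, gallery, sauna, studio]
Visit nursery; enqueue gym → queue [patio, workshop, kitchen, office, loft, gallery, sauna, studio, gym]
Visit patio; enqueue pantry → queue [workshop, kitchen, office, loft, gallery, sauna, studio, gym, pantry]
Visit workshop → queue [kitchen, office, loft, gallery, sauna, studio, gym, pantry]
Visit kitchen → queue [office, loft, gallery, sauna, studio, gym, pantry]
Visit office → queue [loft, gallery, sauna, studio, gym, pantry]
Visit loft; enqueue lab → queue [gallery, sauna, studio, gym, pantry, lab]
Visit gallery → queue [sauna, studio, gym, pantry, lab]
Visit sauna → queue [studio, gym, pantry, lab]
Visit studio → queue [gym, pantry, lab]
Visit gym → queue [pantry, lab]
Visit pantry → queue [lab]
Visit lab → queue []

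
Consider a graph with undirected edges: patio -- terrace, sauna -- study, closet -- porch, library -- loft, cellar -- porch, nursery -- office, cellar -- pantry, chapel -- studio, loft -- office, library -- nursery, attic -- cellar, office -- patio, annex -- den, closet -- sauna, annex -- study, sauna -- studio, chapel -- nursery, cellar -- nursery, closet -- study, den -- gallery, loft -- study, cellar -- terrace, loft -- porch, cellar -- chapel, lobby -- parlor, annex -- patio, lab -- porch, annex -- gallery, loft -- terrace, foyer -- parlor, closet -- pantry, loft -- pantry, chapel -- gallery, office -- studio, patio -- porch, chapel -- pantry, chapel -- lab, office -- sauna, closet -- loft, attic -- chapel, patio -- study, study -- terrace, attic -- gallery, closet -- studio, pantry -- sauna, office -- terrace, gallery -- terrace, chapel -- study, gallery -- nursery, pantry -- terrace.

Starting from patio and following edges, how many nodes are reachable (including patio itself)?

BFS from patio visits: patio, annex, office, porch, study, terrace, den, gallery, loft, nursery, sauna, studio, cellar, closet, lab, chapel, pantry, attic, library
Reachable nodes: 19 of 22 total.

19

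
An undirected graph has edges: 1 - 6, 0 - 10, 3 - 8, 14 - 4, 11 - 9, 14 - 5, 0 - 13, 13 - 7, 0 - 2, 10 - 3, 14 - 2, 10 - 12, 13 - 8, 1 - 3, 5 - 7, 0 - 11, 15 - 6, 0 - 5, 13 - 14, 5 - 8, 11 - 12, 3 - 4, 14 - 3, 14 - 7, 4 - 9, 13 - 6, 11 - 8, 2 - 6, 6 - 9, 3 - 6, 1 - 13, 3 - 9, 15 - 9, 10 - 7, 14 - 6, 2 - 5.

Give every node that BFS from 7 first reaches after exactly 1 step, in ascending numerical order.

5, 10, 13, 14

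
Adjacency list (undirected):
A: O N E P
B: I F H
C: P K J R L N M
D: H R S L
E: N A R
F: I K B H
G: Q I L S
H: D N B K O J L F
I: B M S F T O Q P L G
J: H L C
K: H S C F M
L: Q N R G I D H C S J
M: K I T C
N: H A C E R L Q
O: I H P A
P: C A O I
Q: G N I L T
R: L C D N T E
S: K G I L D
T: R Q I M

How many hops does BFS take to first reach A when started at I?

2

Level 0: I
Level 1: B, F, G, L, M, O, P, Q, S, T
Level 2: A, C, D, H, J, K, N, R
Level 3: E
A first appears at level 2.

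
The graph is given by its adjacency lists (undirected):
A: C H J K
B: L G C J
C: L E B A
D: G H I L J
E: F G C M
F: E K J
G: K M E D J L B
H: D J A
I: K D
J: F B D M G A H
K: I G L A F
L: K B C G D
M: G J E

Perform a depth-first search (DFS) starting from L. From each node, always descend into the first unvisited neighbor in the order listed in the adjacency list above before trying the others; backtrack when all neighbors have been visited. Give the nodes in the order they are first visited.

L → K → I → D → G → M → J → F → E → C → B → A → H

Visit L
L → K
K → I
I → D
D → G
G → M
M → J
J → F
F → E
E → C
C → B
C → A
A → H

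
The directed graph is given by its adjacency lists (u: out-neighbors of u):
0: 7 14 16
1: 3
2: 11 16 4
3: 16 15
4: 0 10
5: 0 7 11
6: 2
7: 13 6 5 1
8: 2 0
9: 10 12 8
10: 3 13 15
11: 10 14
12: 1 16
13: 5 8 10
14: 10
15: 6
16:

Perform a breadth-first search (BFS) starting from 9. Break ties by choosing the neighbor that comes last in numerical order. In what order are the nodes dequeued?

Visit 9; enqueue 12, 10, 8 → queue [12, 10, 8]
Visit 12; enqueue 16, 1 → queue [10, 8, 16, 1]
Visit 10; enqueue 15, 13, 3 → queue [8, 16, 1, 15, 13, 3]
Visit 8; enqueue 2, 0 → queue [16, 1, 15, 13, 3, 2, 0]
Visit 16 → queue [1, 15, 13, 3, 2, 0]
Visit 1 → queue [15, 13, 3, 2, 0]
Visit 15; enqueue 6 → queue [13, 3, 2, 0, 6]
Visit 13; enqueue 5 → queue [3, 2, 0, 6, 5]
Visit 3 → queue [2, 0, 6, 5]
Visit 2; enqueue 11, 4 → queue [0, 6, 5, 11, 4]
Visit 0; enqueue 14, 7 → queue [6, 5, 11, 4, 14, 7]
Visit 6 → queue [5, 11, 4, 14, 7]
Visit 5 → queue [11, 4, 14, 7]
Visit 11 → queue [4, 14, 7]
Visit 4 → queue [14, 7]
Visit 14 → queue [7]
Visit 7 → queue []

9, 12, 10, 8, 16, 1, 15, 13, 3, 2, 0, 6, 5, 11, 4, 14, 7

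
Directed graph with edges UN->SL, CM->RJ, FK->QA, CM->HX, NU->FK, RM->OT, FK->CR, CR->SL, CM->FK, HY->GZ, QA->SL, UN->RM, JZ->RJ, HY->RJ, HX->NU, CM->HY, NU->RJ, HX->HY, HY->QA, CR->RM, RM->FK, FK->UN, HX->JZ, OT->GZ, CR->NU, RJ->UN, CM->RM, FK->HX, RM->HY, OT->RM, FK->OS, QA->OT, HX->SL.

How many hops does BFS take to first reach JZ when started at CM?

Level 0: CM
Level 1: FK, HX, HY, RJ, RM
Level 2: CR, GZ, JZ, NU, OS, OT, QA, SL, UN
JZ first appears at level 2.

2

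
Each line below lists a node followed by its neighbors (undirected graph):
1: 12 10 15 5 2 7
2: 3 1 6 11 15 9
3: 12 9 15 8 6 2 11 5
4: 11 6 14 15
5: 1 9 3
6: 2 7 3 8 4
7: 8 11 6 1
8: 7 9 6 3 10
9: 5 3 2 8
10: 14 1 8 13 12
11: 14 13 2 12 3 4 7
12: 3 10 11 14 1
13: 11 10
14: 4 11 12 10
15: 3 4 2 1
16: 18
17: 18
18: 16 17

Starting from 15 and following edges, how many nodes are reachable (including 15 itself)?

BFS from 15 visits: 15, 1, 2, 3, 4, 5, 7, 10, 12, 6, 9, 11, 8, 14, 13
Reachable nodes: 15 of 18 total.

15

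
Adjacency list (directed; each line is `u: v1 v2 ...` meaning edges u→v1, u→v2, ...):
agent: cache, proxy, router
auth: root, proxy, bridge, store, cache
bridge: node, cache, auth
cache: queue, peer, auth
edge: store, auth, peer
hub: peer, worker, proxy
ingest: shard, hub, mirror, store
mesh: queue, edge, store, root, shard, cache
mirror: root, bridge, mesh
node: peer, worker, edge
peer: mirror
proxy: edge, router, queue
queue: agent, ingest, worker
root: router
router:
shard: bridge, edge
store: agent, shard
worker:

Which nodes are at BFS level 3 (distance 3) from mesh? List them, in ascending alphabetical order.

hub, mirror, node, proxy

Level 0: mesh
Level 1: cache, edge, queue, root, shard, store
Level 2: agent, auth, bridge, ingest, peer, router, worker
Level 3: hub, mirror, node, proxy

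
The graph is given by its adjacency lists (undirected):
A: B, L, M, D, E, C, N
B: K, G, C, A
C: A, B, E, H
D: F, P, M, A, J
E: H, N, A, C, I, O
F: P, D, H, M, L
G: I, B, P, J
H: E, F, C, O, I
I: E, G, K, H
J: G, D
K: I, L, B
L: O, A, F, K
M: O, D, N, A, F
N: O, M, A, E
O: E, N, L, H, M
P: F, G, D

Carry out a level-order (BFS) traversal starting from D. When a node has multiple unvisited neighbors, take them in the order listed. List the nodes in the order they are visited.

D, F, P, M, A, J, H, L, G, O, N, B, E, C, I, K

Visit D; enqueue F, P, M, A, J → queue [F, P, M, A, J]
Visit F; enqueue H, L → queue [P, M, A, J, H, L]
Visit P; enqueue G → queue [M, A, J, H, L, G]
Visit M; enqueue O, N → queue [A, J, H, L, G, O, N]
Visit A; enqueue B, E, C → queue [J, H, L, G, O, N, B, E, C]
Visit J → queue [H, L, G, O, N, B, E, C]
Visit H; enqueue I → queue [L, G, O, N, B, E, C, I]
Visit L; enqueue K → queue [G, O, N, B, E, C, I, K]
Visit G → queue [O, N, B, E, C, I, K]
Visit O → queue [N, B, E, C, I, K]
Visit N → queue [B, E, C, I, K]
Visit B → queue [E, C, I, K]
Visit E → queue [C, I, K]
Visit C → queue [I, K]
Visit I → queue [K]
Visit K → queue []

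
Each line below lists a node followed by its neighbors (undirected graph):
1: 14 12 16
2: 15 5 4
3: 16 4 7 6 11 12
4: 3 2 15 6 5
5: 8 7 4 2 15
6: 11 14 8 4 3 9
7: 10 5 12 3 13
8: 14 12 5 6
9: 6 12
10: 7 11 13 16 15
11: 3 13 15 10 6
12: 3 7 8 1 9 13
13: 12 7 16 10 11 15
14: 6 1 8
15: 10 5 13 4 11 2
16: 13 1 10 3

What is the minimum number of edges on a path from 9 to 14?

2

Level 0: 9
Level 1: 6, 12
Level 2: 1, 3, 4, 7, 8, 11, 13, 14
Level 3: 2, 5, 10, 15, 16
14 first appears at level 2.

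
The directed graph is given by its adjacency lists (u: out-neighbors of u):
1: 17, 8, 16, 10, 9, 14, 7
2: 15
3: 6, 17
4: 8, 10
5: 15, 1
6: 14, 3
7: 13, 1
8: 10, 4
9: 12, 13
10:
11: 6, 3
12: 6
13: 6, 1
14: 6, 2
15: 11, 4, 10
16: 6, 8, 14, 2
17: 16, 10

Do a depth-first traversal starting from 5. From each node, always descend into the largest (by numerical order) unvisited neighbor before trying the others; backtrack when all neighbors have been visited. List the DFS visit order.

5, 15, 11, 6, 14, 2, 3, 17, 16, 8, 10, 4, 1, 9, 13, 12, 7

Visit 5
5 → 15
15 → 11
11 → 6
6 → 14
14 → 2
6 → 3
3 → 17
17 → 16
16 → 8
8 → 10
8 → 4
5 → 1
1 → 9
9 → 13
9 → 12
1 → 7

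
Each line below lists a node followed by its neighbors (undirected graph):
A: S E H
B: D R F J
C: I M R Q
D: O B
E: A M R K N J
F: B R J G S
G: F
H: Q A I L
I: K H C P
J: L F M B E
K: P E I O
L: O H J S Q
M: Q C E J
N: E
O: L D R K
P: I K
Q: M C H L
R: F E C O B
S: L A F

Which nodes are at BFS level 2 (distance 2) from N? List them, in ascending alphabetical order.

A, J, K, M, R

Level 0: N
Level 1: E
Level 2: A, J, K, M, R
Level 3: B, C, F, H, I, L, O, P, Q, S
Level 4: D, G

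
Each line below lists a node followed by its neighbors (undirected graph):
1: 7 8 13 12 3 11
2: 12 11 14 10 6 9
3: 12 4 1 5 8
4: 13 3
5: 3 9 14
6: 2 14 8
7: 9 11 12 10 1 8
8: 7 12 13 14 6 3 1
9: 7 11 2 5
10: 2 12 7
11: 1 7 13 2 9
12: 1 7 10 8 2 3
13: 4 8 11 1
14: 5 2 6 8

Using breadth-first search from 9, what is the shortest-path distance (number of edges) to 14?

2

Level 0: 9
Level 1: 2, 5, 7, 11
Level 2: 1, 3, 6, 8, 10, 12, 13, 14
Level 3: 4
14 first appears at level 2.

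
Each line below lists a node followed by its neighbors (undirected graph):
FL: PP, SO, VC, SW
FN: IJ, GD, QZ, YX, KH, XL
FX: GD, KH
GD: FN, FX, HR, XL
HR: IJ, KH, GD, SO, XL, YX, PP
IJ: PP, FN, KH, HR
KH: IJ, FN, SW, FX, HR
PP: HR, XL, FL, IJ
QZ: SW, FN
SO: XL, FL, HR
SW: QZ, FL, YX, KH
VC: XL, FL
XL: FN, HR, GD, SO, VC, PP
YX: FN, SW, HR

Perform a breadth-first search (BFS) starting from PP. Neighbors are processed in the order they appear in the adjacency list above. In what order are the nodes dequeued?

PP, HR, XL, FL, IJ, KH, GD, SO, YX, FN, VC, SW, FX, QZ

Visit PP; enqueue HR, XL, FL, IJ → queue [HR, XL, FL, IJ]
Visit HR; enqueue KH, GD, SO, YX → queue [XL, FL, IJ, KH, GD, SO, YX]
Visit XL; enqueue FN, VC → queue [FL, IJ, KH, GD, SO, YX, FN, VC]
Visit FL; enqueue SW → queue [IJ, KH, GD, SO, YX, FN, VC, SW]
Visit IJ → queue [KH, GD, SO, YX, FN, VC, SW]
Visit KH; enqueue FX → queue [GD, SO, YX, FN, VC, SW, FX]
Visit GD → queue [SO, YX, FN, VC, SW, FX]
Visit SO → queue [YX, FN, VC, SW, FX]
Visit YX → queue [FN, VC, SW, FX]
Visit FN; enqueue QZ → queue [VC, SW, FX, QZ]
Visit VC → queue [SW, FX, QZ]
Visit SW → queue [FX, QZ]
Visit FX → queue [QZ]
Visit QZ → queue []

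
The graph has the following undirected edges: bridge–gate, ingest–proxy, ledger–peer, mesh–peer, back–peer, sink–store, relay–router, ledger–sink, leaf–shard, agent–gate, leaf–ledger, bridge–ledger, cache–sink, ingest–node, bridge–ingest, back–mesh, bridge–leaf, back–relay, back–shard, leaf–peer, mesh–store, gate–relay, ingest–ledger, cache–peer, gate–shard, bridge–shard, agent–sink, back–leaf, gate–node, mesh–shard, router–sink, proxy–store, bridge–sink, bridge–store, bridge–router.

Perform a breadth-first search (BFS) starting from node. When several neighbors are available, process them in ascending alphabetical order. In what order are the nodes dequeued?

Visit node; enqueue gate, ingest → queue [gate, ingest]
Visit gate; enqueue agent, bridge, relay, shard → queue [ingest, agent, bridge, relay, shard]
Visit ingest; enqueue ledger, proxy → queue [agent, bridge, relay, shard, ledger, proxy]
Visit agent; enqueue sink → queue [bridge, relay, shard, ledger, proxy, sink]
Visit bridge; enqueue leaf, router, store → queue [relay, shard, ledger, proxy, sink, leaf, router, store]
Visit relay; enqueue back → queue [shard, ledger, proxy, sink, leaf, router, store, back]
Visit shard; enqueue mesh → queue [ledger, proxy, sink, leaf, router, store, back, mesh]
Visit ledger; enqueue peer → queue [proxy, sink, leaf, router, store, back, mesh, peer]
Visit proxy → queue [sink, leaf, router, store, back, mesh, peer]
Visit sink; enqueue cache → queue [leaf, router, store, back, mesh, peer, cache]
Visit leaf → queue [router, store, back, mesh, peer, cache]
Visit router → queue [store, back, mesh, peer, cache]
Visit store → queue [back, mesh, peer, cache]
Visit back → queue [mesh, peer, cache]
Visit mesh → queue [peer, cache]
Visit peer → queue [cache]
Visit cache → queue []

node, gate, ingest, agent, bridge, relay, shard, ledger, proxy, sink, leaf, router, store, back, mesh, peer, cache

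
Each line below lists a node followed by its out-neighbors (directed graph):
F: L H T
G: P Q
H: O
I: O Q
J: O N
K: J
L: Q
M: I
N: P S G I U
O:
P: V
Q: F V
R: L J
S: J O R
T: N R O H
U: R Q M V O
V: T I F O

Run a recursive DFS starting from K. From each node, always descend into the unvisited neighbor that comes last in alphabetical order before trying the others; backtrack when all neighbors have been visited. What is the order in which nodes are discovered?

K → J → O → N → U → V → T → R → L → Q → F → H → I → M → S → P → G

Visit K
K → J
J → O
J → N
N → U
U → V
V → T
T → R
R → L
L → Q
Q → F
F → H
V → I
U → M
N → S
N → P
N → G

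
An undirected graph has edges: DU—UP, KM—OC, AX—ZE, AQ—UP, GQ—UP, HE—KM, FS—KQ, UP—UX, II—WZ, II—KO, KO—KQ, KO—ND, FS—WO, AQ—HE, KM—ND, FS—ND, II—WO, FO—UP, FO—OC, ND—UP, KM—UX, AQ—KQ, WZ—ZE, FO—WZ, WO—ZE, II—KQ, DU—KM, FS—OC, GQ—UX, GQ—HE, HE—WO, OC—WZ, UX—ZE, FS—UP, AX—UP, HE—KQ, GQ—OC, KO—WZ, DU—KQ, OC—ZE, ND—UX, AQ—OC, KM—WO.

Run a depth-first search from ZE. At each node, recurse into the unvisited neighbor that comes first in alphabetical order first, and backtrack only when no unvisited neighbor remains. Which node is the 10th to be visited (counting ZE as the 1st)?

II

Visit ZE
ZE → AX
AX → UP
UP → AQ
AQ → HE
HE → GQ
GQ → OC
OC → FO
FO → WZ
WZ → II
II → KO
KO → KQ
KQ → DU
DU → KM
KM → ND
ND → FS
FS → WO
ND → UX

Visit order: ZE, AX, UP, AQ, HE, GQ, OC, FO, WZ, II, KO, KQ, DU, KM, ND, FS, WO, UX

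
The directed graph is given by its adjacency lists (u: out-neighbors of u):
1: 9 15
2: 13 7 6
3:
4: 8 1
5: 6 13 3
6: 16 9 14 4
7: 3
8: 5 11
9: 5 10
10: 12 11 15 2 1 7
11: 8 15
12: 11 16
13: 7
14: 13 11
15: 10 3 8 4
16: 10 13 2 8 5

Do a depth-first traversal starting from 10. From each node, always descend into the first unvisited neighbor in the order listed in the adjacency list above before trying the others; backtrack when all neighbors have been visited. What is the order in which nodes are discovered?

10, 12, 11, 8, 5, 6, 16, 13, 7, 3, 2, 9, 14, 4, 1, 15

Visit 10
10 → 12
12 → 11
11 → 8
8 → 5
5 → 6
6 → 16
16 → 13
13 → 7
7 → 3
16 → 2
6 → 9
6 → 14
6 → 4
4 → 1
1 → 15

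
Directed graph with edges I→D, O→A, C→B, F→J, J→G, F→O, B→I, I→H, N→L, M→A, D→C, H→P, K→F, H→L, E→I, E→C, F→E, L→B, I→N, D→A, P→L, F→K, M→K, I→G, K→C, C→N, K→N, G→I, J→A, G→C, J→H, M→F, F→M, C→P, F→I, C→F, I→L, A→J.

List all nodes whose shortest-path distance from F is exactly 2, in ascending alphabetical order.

A, C, D, G, H, L, N

Level 0: F
Level 1: E, I, J, K, M, O
Level 2: A, C, D, G, H, L, N
Level 3: B, P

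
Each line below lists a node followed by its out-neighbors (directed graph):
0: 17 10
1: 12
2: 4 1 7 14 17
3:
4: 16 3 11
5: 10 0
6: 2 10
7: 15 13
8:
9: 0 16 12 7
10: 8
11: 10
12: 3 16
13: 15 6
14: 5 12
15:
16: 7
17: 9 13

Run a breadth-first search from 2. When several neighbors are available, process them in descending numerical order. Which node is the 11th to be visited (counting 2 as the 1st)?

Visit 2; enqueue 17, 14, 7, 4, 1 → queue [17, 14, 7, 4, 1]
Visit 17; enqueue 13, 9 → queue [14, 7, 4, 1, 13, 9]
Visit 14; enqueue 12, 5 → queue [7, 4, 1, 13, 9, 12, 5]
Visit 7; enqueue 15 → queue [4, 1, 13, 9, 12, 5, 15]
Visit 4; enqueue 16, 11, 3 → queue [1, 13, 9, 12, 5, 15, 16, 11, 3]
Visit 1 → queue [13, 9, 12, 5, 15, 16, 11, 3]
Visit 13; enqueue 6 → queue [9, 12, 5, 15, 16, 11, 3, 6]
Visit 9; enqueue 0 → queue [12, 5, 15, 16, 11, 3, 6, 0]
Visit 12 → queue [5, 15, 16, 11, 3, 6, 0]
Visit 5; enqueue 10 → queue [15, 16, 11, 3, 6, 0, 10]
Visit 15 → queue [16, 11, 3, 6, 0, 10]
Visit 16 → queue [11, 3, 6, 0, 10]
Visit 11 → queue [3, 6, 0, 10]
Visit 3 → queue [6, 0, 10]
Visit 6 → queue [0, 10]
Visit 0 → queue [10]
Visit 10; enqueue 8 → queue [8]
Visit 8 → queue []

Visit order: 2, 17, 14, 7, 4, 1, 13, 9, 12, 5, 15, 16, 11, 3, 6, 0, 10, 8

15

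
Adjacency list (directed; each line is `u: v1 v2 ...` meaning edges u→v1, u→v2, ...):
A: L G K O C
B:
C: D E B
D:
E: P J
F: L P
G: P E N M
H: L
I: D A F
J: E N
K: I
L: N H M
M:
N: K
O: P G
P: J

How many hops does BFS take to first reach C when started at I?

2

Level 0: I
Level 1: A, D, F
Level 2: C, G, K, L, O, P
Level 3: B, E, H, J, M, N
C first appears at level 2.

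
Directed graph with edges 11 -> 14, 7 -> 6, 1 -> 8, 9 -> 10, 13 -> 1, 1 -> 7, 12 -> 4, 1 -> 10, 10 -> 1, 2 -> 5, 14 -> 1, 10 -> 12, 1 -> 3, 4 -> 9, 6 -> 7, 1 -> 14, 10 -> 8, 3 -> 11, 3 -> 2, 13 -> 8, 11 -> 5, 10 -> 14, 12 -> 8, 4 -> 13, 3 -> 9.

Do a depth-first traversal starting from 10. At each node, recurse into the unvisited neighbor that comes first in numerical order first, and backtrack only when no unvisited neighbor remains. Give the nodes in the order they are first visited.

Visit 10
10 → 1
1 → 3
3 → 2
2 → 5
3 → 9
3 → 11
11 → 14
1 → 7
7 → 6
1 → 8
10 → 12
12 → 4
4 → 13

10 1 3 2 5 9 11 14 7 6 8 12 4 13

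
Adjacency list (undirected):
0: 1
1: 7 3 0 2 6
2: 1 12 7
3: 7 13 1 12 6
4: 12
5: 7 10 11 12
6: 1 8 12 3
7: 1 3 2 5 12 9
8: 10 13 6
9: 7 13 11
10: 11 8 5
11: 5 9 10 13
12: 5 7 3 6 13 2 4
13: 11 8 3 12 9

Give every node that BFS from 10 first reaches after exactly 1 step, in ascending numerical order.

5, 8, 11

Level 0: 10
Level 1: 5, 8, 11
Level 2: 6, 7, 9, 12, 13
Level 3: 1, 2, 3, 4
Level 4: 0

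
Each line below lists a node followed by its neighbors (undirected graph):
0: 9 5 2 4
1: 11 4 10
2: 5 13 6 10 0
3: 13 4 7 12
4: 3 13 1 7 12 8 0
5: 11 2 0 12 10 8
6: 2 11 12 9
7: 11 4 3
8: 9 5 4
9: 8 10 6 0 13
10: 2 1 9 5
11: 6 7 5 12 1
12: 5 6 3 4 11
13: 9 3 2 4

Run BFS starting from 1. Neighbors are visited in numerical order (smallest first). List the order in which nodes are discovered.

1 → 4 → 10 → 11 → 0 → 3 → 7 → 8 → 12 → 13 → 2 → 5 → 9 → 6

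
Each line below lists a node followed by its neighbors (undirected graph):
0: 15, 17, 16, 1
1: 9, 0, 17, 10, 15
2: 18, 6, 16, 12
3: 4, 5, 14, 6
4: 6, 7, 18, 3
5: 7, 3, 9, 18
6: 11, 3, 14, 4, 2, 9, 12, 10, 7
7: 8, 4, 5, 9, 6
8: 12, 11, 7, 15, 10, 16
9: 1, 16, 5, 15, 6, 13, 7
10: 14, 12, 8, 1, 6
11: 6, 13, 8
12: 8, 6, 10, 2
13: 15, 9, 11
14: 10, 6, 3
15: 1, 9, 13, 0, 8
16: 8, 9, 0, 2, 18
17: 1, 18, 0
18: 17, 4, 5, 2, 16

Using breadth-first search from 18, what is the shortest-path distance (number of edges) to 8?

2

Level 0: 18
Level 1: 2, 4, 5, 16, 17
Level 2: 0, 1, 3, 6, 7, 8, 9, 12
Level 3: 10, 11, 13, 14, 15
8 first appears at level 2.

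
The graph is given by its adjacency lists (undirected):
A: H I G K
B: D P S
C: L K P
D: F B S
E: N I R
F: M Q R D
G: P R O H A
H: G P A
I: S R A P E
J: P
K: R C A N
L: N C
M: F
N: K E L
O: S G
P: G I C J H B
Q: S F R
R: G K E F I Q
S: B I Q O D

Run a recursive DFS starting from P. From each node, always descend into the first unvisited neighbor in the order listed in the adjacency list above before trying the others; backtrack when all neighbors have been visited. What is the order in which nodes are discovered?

P, G, R, K, C, L, N, E, I, S, B, D, F, M, Q, O, A, H, J

Visit P
P → G
G → R
R → K
K → C
C → L
L → N
N → E
E → I
I → S
S → B
B → D
D → F
F → M
F → Q
S → O
I → A
A → H
P → J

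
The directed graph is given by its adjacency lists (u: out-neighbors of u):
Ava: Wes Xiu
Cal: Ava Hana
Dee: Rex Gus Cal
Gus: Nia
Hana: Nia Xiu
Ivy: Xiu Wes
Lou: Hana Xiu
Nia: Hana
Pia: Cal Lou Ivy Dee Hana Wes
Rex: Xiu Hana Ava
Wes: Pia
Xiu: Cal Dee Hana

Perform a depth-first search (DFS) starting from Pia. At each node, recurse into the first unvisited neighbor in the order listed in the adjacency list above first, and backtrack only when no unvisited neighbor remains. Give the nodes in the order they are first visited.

Visit Pia
Pia → Cal
Cal → Ava
Ava → Wes
Ava → Xiu
Xiu → Dee
Dee → Rex
Rex → Hana
Hana → Nia
Dee → Gus
Pia → Lou
Pia → Ivy

Pia, Cal, Ava, Wes, Xiu, Dee, Rex, Hana, Nia, Gus, Lou, Ivy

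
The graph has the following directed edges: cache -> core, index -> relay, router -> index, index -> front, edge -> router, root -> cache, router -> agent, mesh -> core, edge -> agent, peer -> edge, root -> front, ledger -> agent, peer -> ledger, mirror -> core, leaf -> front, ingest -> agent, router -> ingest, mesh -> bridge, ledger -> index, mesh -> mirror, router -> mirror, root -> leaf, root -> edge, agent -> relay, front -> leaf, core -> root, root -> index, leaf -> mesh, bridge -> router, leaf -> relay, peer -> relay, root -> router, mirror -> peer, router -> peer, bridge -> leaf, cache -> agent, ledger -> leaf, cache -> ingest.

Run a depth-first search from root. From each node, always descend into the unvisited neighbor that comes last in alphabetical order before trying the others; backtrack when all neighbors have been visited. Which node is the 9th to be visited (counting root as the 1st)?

core

Visit root
root → router
router → peer
peer → relay
peer → ledger
ledger → leaf
leaf → mesh
mesh → mirror
mirror → core
mesh → bridge
leaf → front
ledger → index
ledger → agent
peer → edge
router → ingest
root → cache

Visit order: root, router, peer, relay, ledger, leaf, mesh, mirror, core, bridge, front, index, agent, edge, ingest, cache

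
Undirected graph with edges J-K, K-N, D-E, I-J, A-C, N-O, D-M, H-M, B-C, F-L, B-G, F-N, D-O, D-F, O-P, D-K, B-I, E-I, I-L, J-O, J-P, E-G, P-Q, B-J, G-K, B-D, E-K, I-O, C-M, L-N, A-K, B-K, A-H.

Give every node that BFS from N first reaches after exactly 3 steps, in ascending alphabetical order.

C, H, M, Q

Level 0: N
Level 1: F, K, L, O
Level 2: A, B, D, E, G, I, J, P
Level 3: C, H, M, Q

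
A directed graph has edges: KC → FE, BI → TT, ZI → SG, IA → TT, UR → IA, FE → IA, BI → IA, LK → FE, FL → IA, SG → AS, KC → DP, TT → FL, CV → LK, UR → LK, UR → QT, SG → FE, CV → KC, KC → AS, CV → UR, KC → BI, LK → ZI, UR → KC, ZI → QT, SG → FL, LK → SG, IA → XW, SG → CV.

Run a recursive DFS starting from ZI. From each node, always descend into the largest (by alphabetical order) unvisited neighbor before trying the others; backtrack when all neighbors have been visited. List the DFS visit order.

ZI -> SG -> FL -> IA -> XW -> TT -> FE -> CV -> UR -> QT -> LK -> KC -> DP -> BI -> AS

Visit ZI
ZI → SG
SG → FL
FL → IA
IA → XW
IA → TT
SG → FE
SG → CV
CV → UR
UR → QT
UR → LK
UR → KC
KC → DP
KC → BI
KC → AS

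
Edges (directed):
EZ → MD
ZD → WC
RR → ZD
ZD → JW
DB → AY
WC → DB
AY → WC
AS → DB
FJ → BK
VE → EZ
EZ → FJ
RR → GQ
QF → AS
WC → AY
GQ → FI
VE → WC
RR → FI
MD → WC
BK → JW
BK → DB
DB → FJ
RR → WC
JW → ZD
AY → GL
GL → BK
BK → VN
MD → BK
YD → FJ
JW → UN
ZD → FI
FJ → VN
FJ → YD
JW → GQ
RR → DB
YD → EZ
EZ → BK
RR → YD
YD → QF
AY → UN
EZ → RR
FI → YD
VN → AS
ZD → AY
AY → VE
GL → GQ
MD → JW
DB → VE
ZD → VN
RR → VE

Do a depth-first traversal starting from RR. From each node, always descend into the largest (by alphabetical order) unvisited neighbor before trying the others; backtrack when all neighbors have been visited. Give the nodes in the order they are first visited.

RR → ZD → WC → DB → VE → EZ → MD → JW → UN → GQ → FI → YD → QF → AS → FJ → VN → BK → AY → GL

Visit RR
RR → ZD
ZD → WC
WC → DB
DB → VE
VE → EZ
EZ → MD
MD → JW
JW → UN
JW → GQ
GQ → FI
FI → YD
YD → QF
QF → AS
YD → FJ
FJ → VN
FJ → BK
DB → AY
AY → GL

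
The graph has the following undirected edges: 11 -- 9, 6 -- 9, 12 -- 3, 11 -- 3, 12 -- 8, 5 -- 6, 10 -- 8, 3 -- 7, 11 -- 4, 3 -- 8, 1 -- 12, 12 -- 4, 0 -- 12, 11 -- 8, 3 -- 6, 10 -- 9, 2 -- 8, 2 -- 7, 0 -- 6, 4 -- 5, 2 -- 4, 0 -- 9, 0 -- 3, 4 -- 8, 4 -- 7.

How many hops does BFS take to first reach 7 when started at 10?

Level 0: 10
Level 1: 8, 9
Level 2: 0, 2, 3, 4, 6, 11, 12
Level 3: 1, 5, 7
7 first appears at level 3.

3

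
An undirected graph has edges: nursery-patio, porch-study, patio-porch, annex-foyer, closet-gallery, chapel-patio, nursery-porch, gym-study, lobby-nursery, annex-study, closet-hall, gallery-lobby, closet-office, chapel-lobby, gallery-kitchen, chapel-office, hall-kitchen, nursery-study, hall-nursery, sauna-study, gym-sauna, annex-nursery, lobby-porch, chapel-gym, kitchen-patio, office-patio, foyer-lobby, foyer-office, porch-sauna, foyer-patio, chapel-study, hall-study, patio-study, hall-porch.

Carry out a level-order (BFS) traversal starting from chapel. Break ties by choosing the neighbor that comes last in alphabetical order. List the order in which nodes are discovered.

chapel → study → patio → office → lobby → gym → sauna → porch → nursery → hall → annex → kitchen → foyer → closet → gallery

Visit chapel; enqueue study, patio, office, lobby, gym → queue [study, patio, office, lobby, gym]
Visit study; enqueue sauna, porch, nursery, hall, annex → queue [patio, office, lobby, gym, sauna, porch, nursery, hall, annex]
Visit patio; enqueue kitchen, foyer → queue [office, lobby, gym, sauna, porch, nursery, hall, annex, kitchen, foyer]
Visit office; enqueue closet → queue [lobby, gym, sauna, porch, nursery, hall, annex, kitchen, foyer, closet]
Visit lobby; enqueue gallery → queue [gym, sauna, porch, nursery, hall, annex, kitchen, foyer, closet, gallery]
Visit gym → queue [sauna, porch, nursery, hall, annex, kitchen, foyer, closet, gallery]
Visit sauna → queue [porch, nursery, hall, annex, kitchen, foyer, closet, gallery]
Visit porch → queue [nursery, hall, annex, kitchen, foyer, closet, gallery]
Visit nursery → queue [hall, annex, kitchen, foyer, closet, gallery]
Visit hall → queue [annex, kitchen, foyer, closet, gallery]
Visit annex → queue [kitchen, foyer, closet, gallery]
Visit kitchen → queue [foyer, closet, gallery]
Visit foyer → queue [closet, gallery]
Visit closet → queue [gallery]
Visit gallery → queue []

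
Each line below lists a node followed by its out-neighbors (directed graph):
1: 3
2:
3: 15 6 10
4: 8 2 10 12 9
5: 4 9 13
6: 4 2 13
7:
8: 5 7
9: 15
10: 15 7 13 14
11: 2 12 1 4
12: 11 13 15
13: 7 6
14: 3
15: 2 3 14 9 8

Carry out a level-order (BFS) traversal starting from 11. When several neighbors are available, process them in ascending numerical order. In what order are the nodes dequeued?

Visit 11; enqueue 1, 2, 4, 12 → queue [1, 2, 4, 12]
Visit 1; enqueue 3 → queue [2, 4, 12, 3]
Visit 2 → queue [4, 12, 3]
Visit 4; enqueue 8, 9, 10 → queue [12, 3, 8, 9, 10]
Visit 12; enqueue 13, 15 → queue [3, 8, 9, 10, 13, 15]
Visit 3; enqueue 6 → queue [8, 9, 10, 13, 15, 6]
Visit 8; enqueue 5, 7 → queue [9, 10, 13, 15, 6, 5, 7]
Visit 9 → queue [10, 13, 15, 6, 5, 7]
Visit 10; enqueue 14 → queue [13, 15, 6, 5, 7, 14]
Visit 13 → queue [15, 6, 5, 7, 14]
Visit 15 → queue [6, 5, 7, 14]
Visit 6 → queue [5, 7, 14]
Visit 5 → queue [7, 14]
Visit 7 → queue [14]
Visit 14 → queue []

11 1 2 4 12 3 8 9 10 13 15 6 5 7 14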